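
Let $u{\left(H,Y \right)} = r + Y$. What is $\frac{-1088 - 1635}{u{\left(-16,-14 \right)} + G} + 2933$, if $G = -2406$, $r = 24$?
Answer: $\frac{7030191}{2396} \approx 2934.1$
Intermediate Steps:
$u{\left(H,Y \right)} = 24 + Y$
$\frac{-1088 - 1635}{u{\left(-16,-14 \right)} + G} + 2933 = \frac{-1088 - 1635}{\left(24 - 14\right) - 2406} + 2933 = - \frac{2723}{10 - 2406} + 2933 = - \frac{2723}{-2396} + 2933 = \left(-2723\right) \left(- \frac{1}{2396}\right) + 2933 = \frac{2723}{2396} + 2933 = \frac{7030191}{2396}$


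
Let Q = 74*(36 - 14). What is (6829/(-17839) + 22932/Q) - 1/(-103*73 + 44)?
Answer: 743706850873/54272035675 ≈ 13.703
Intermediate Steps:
Q = 1628 (Q = 74*22 = 1628)
(6829/(-17839) + 22932/Q) - 1/(-103*73 + 44) = (6829/(-17839) + 22932/1628) - 1/(-103*73 + 44) = (6829*(-1/17839) + 22932*(1/1628)) - 1/(-7519 + 44) = (-6829/17839 + 5733/407) - 1/(-7475) = 99491584/7260473 - 1*(-1/7475) = 99491584/7260473 + 1/7475 = 743706850873/54272035675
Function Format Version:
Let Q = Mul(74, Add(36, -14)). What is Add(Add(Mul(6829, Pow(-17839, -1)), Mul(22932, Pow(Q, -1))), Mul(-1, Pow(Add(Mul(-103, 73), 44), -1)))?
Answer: Rational(743706850873, 54272035675) ≈ 13.703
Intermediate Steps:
Q = 1628 (Q = Mul(74, 22) = 1628)
Add(Add(Mul(6829, Pow(-17839, -1)), Mul(22932, Pow(Q, -1))), Mul(-1, Pow(Add(Mul(-103, 73), 44), -1))) = Add(Add(Mul(6829, Pow(-17839, -1)), Mul(22932, Pow(1628, -1))), Mul(-1, Pow(Add(Mul(-103, 73), 44), -1))) = Add(Add(Mul(6829, Rational(-1, 17839)), Mul(22932, Rational(1, 1628))), Mul(-1, Pow(Add(-7519, 44), -1))) = Add(Add(Rational(-6829, 17839), Rational(5733, 407)), Mul(-1, Pow(-7475, -1))) = Add(Rational(99491584, 7260473), Mul(-1, Rational(-1, 7475))) = Add(Rational(99491584, 7260473), Rational(1, 7475)) = Rational(743706850873, 54272035675)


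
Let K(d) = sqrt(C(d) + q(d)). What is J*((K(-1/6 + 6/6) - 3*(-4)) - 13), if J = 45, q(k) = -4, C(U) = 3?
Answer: -45 + 45*I ≈ -45.0 + 45.0*I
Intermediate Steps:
K(d) = I (K(d) = sqrt(3 - 4) = sqrt(-1) = I)
J*((K(-1/6 + 6/6) - 3*(-4)) - 13) = 45*((I - 3*(-4)) - 13) = 45*((I + 12) - 13) = 45*((12 + I) - 13) = 45*(-1 + I) = -45 + 45*I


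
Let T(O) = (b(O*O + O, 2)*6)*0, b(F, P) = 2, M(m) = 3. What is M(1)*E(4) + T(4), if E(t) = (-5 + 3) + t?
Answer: 6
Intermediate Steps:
E(t) = -2 + t
T(O) = 0 (T(O) = (2*6)*0 = 12*0 = 0)
M(1)*E(4) + T(4) = 3*(-2 + 4) + 0 = 3*2 + 0 = 6 + 0 = 6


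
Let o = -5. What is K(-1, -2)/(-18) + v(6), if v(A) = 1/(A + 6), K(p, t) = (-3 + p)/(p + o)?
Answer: 5/108 ≈ 0.046296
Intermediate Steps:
K(p, t) = (-3 + p)/(-5 + p) (K(p, t) = (-3 + p)/(p - 5) = (-3 + p)/(-5 + p))
v(A) = 1/(6 + A)
K(-1, -2)/(-18) + v(6) = ((-3 - 1)/(-5 - 1))/(-18) + 1/(6 + 6) = -(-4)/(18*(-6)) + 1/12 = -(-1)*(-4)/108 + 1/12 = -1/18*2/3 + 1/12 = -1/27 + 1/12 = 5/108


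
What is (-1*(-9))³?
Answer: 729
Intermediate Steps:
(-1*(-9))³ = 9³ = 729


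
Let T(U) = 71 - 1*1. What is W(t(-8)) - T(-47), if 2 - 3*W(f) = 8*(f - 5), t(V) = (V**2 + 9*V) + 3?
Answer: -128/3 ≈ -42.667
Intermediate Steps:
t(V) = 3 + V**2 + 9*V
W(f) = 14 - 8*f/3 (W(f) = 2/3 - 8*(f - 5)/3 = 2/3 - 8*(-5 + f)/3 = 2/3 - (-40 + 8*f)/3 = 2/3 + (40/3 - 8*f/3) = 14 - 8*f/3)
T(U) = 70 (T(U) = 71 - 1 = 70)
W(t(-8)) - T(-47) = (14 - 8*(3 + (-8)**2 + 9*(-8))/3) - 1*70 = (14 - 8*(3 + 64 - 72)/3) - 70 = (14 - 8/3*(-5)) - 70 = (14 + 40/3) - 70 = 82/3 - 70 = -128/3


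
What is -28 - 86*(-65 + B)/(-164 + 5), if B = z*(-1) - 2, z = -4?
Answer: -3290/53 ≈ -62.075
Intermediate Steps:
B = 2 (B = -4*(-1) - 2 = 4 - 2 = 2)
-28 - 86*(-65 + B)/(-164 + 5) = -28 - 86*(-65 + 2)/(-164 + 5) = -28 - (-5418)/(-159) = -28 - (-5418)*(-1)/159 = -28 - 86*21/53 = -28 - 1806/53 = -3290/53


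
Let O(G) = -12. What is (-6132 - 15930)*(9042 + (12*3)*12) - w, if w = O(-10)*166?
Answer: -209013396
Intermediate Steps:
w = -1992 (w = -12*166 = -1992)
(-6132 - 15930)*(9042 + (12*3)*12) - w = (-6132 - 15930)*(9042 + (12*3)*12) - 1*(-1992) = -22062*(9042 + 36*12) + 1992 = -22062*(9042 + 432) + 1992 = -22062*9474 + 1992 = -209015388 + 1992 = -209013396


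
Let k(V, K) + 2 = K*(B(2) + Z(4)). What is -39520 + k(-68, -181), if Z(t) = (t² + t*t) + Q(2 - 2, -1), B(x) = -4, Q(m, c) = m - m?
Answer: -44590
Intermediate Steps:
Q(m, c) = 0
Z(t) = 2*t² (Z(t) = (t² + t*t) + 0 = (t² + t²) + 0 = 2*t² + 0 = 2*t²)
k(V, K) = -2 + 28*K (k(V, K) = -2 + K*(-4 + 2*4²) = -2 + K*(-4 + 2*16) = -2 + K*(-4 + 32) = -2 + K*28 = -2 + 28*K)
-39520 + k(-68, -181) = -39520 + (-2 + 28*(-181)) = -39520 + (-2 - 5068) = -39520 - 5070 = -44590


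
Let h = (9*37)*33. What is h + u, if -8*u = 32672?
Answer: 6905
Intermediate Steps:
u = -4084 (u = -⅛*32672 = -4084)
h = 10989 (h = 333*33 = 10989)
h + u = 10989 - 4084 = 6905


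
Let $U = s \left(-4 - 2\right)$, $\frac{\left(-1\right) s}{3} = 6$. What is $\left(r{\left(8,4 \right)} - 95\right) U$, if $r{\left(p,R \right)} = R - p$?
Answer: $-10692$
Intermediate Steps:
$s = -18$ ($s = \left(-3\right) 6 = -18$)
$U = 108$ ($U = - 18 \left(-4 - 2\right) = \left(-18\right) \left(-6\right) = 108$)
$\left(r{\left(8,4 \right)} - 95\right) U = \left(\left(4 - 8\right) - 95\right) 108 = \left(-4 - 95\right) 108 = \left(-99\right) 108 = -10692$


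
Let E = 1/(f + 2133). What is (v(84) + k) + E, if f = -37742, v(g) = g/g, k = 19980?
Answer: 711503428/35609 ≈ 19981.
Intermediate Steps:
v(g) = 1
E = -1/35609 (E = 1/(-37742 + 2133) = 1/(-35609) = -1/35609 ≈ -2.8083e-5)
(v(84) + k) + E = (1 + 19980) - 1/35609 = 19981 - 1/35609 = 711503428/35609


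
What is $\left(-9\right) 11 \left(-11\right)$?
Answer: $1089$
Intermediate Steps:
$\left(-9\right) 11 \left(-11\right) = \left(-99\right) \left(-11\right) = 1089$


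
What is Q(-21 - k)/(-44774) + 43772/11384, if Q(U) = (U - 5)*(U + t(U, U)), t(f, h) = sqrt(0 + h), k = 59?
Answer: 235304541/63713402 + 170*I*sqrt(5)/22387 ≈ 3.6932 + 0.01698*I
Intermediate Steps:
t(f, h) = sqrt(h)
Q(U) = (-5 + U)*(U + sqrt(U)) (Q(U) = (U - 5)*(U + sqrt(U)) = (-5 + U)*(U + sqrt(U)))
Q(-21 - k)/(-44774) + 43772/11384 = ((-21 - 1*59)**2 + (-21 - 1*59)**(3/2) - 5*(-21 - 1*59) - 5*sqrt(-21 - 1*59))/(-44774) + 43772/11384 = ((-21 - 59)**2 + (-21 - 59)**(3/2) - 5*(-21 - 59) - 5*sqrt(-21 - 59))*(-1/44774) + 43772*(1/11384) = ((-80)**2 + (-80)**(3/2) - 5*(-80) - 20*I*sqrt(5))*(-1/44774) + 10943/2846 = (6400 - 320*I*sqrt(5) + 400 - 20*I*sqrt(5))*(-1/44774) + 10943/2846 = (6800 - 340*I*sqrt(5))*(-1/44774) + 10943/2846 = (-3400/22387 + 170*I*sqrt(5)/22387) + 10943/2846 = 235304541/63713402 + 170*I*sqrt(5)/22387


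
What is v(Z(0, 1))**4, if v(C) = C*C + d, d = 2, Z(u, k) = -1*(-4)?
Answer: 104976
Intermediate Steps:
Z(u, k) = 4
v(C) = 2 + C**2 (v(C) = C*C + 2 = C**2 + 2 = 2 + C**2)
v(Z(0, 1))**4 = (2 + 4**2)**4 = (2 + 16)**4 = 18**4 = 104976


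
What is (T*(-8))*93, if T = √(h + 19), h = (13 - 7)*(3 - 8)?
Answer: -744*I*√11 ≈ -2467.6*I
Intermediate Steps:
h = -30 (h = 6*(-5) = -30)
T = I*√11 (T = √(-30 + 19) = √(-11) = I*√11 ≈ 3.3166*I)
(T*(-8))*93 = ((I*√11)*(-8))*93 = -8*I*√11*93 = -744*I*√11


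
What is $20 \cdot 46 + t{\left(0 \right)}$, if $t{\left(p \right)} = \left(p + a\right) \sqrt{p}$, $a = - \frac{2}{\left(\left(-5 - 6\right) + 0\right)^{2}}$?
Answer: $920$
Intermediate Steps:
$a = - \frac{2}{121}$ ($a = - \frac{2}{\left(\left(-5 - 6\right) + 0\right)^{2}} = - \frac{2}{\left(-11 + 0\right)^{2}} = - \frac{2}{\left(-11\right)^{2}} = - \frac{2}{121} \approx -0.016529$)
$t{\left(p \right)} = \sqrt{p} \left(- \frac{2}{121} + p\right)$ ($t{\left(p \right)} = \left(p - \frac{2}{121}\right) \sqrt{p} = \left(- \frac{2}{121} + p\right) \sqrt{p} = \sqrt{p} \left(- \frac{2}{121} + p\right)$)
$20 \cdot 46 + t{\left(0 \right)} = 20 \cdot 46 + \sqrt{0} \left(- \frac{2}{121} + 0\right) = 920 + 0 \left(- \frac{2}{121}\right) = 920 + 0 = 920$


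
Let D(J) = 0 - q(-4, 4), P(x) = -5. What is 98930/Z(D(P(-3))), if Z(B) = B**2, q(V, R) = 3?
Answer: 98930/9 ≈ 10992.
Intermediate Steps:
D(J) = -3 (D(J) = 0 - 1*3 = 0 - 3 = -3)
98930/Z(D(P(-3))) = 98930/((-3)**2) = 98930/9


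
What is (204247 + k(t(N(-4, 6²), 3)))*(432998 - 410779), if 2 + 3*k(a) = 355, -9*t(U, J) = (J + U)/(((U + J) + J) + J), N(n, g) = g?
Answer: 13622335586/3 ≈ 4.5408e+9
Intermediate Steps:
t(U, J) = -(J + U)/(9*(U + 3*J)) (t(U, J) = -(J + U)/(9*(((U + J) + J) + J)) = -(J + U)/(9*(((J + U) + J) + J)) = -(J + U)/(9*((U + 2*J) + J)) = -(J + U)/(9*(U + 3*J)))
k(a) = 353/3 (k(a) = -⅔ + (⅓)*355 = -⅔ + 355/3 = 353/3)
(204247 + k(t(N(-4, 6²), 3)))*(432998 - 410779) = (204247 + 353/3)*(432998 - 410779) = (613094/3)*22219 = 13622335586/3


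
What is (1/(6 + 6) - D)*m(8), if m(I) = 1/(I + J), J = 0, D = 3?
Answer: -35/96 ≈ -0.36458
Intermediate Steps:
m(I) = 1/I (m(I) = 1/(I + 0) = 1/I)
(1/(6 + 6) - D)*m(8) = (1/(6 + 6) - 1*3)/8 = (1/12 - 3)*(1/8) = -35/12*1/8 = -35/96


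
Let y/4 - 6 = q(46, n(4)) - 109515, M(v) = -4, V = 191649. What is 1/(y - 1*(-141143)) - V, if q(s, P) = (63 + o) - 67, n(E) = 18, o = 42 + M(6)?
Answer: -56873182294/296757 ≈ -1.9165e+5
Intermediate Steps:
o = 38 (o = 42 - 4 = 38)
q(s, P) = 34 (q(s, P) = (63 + 38) - 67 = 101 - 67 = 34)
y = -437900 (y = 24 + 4*(34 - 109515) = 24 + 4*(-109481) = 24 - 437924 = -437900)
1/(y - 1*(-141143)) - V = 1/(-437900 - 1*(-141143)) - 1*191649 = 1/(-437900 + 141143) - 191649 = 1/(-296757) - 191649 = -1/296757 - 191649 = -56873182294/296757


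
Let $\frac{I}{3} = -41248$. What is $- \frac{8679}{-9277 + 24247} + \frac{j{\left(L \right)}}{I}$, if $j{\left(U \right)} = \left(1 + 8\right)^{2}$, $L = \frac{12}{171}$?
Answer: $- \frac{59732597}{102913760} \approx -0.58041$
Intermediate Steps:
$I = -123744$ ($I = 3 \left(-41248\right) = -123744$)
$L = \frac{4}{57}$ ($L = 12 \cdot \frac{1}{171} = \frac{4}{57} \approx 0.070175$)
$j{\left(U \right)} = 81$ ($j{\left(U \right)} = 9^{2} = 81$)
$- \frac{8679}{-9277 + 24247} + \frac{j{\left(L \right)}}{I} = - \frac{8679}{-9277 + 24247} + \frac{81}{-123744} = - \frac{8679}{14970} + 81 \left(- \frac{1}{123744}\right) = \left(-8679\right) \frac{1}{14970} - \frac{27}{41248} = - \frac{2893}{4990} - \frac{27}{41248} = - \frac{59732597}{102913760}$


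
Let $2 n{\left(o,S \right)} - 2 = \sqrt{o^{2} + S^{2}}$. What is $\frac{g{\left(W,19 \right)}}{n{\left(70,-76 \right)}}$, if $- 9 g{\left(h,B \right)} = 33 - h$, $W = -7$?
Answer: $\frac{10}{6003} - \frac{10 \sqrt{2669}}{6003} \approx -0.084395$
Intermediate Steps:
$g{\left(h,B \right)} = - \frac{11}{3} + \frac{h}{9}$ ($g{\left(h,B \right)} = - \frac{33 - h}{9} = - \frac{11}{3} + \frac{h}{9}$)
$n{\left(o,S \right)} = 1 + \frac{\sqrt{S^{2} + o^{2}}}{2}$ ($n{\left(o,S \right)} = 1 + \frac{\sqrt{o^{2} + S^{2}}}{2} = 1 + \frac{\sqrt{S^{2} + o^{2}}}{2}$)
$\frac{g{\left(W,19 \right)}}{n{\left(70,-76 \right)}} = \frac{- \frac{11}{3} + \frac{1}{9} \left(-7\right)}{1 + \frac{\sqrt{\left(-76\right)^{2} + 70^{2}}}{2}} = \frac{- \frac{11}{3} - \frac{7}{9}}{1 + \frac{\sqrt{5776 + 4900}}{2}} = - \frac{40}{9 \left(1 + \frac{\sqrt{10676}}{2}\right)} = - \frac{40}{9 \left(1 + \frac{2 \sqrt{2669}}{2}\right)} = - \frac{40}{9 \left(1 + \sqrt{2669}\right)}$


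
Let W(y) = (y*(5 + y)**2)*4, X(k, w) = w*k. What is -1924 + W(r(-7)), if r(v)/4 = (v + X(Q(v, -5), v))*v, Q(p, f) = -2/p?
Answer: 66575468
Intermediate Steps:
X(k, w) = k*w
r(v) = 4*v*(-2 + v) (r(v) = 4*((v + (-2/v)*v)*v) = 4*((v - 2)*v) = 4*((-2 + v)*v) = 4*(v*(-2 + v)) = 4*v*(-2 + v))
W(y) = 4*y*(5 + y)**2
-1924 + W(r(-7)) = -1924 + 4*(4*(-7)*(-2 - 7))*(5 + 4*(-7)*(-2 - 7))**2 = -1924 + 4*(4*(-7)*(-9))*(5 + 4*(-7)*(-9))**2 = -1924 + 4*252*(5 + 252)**2 = -1924 + 4*252*257**2 = -1924 + 4*252*66049 = -1924 + 66577392 = 66575468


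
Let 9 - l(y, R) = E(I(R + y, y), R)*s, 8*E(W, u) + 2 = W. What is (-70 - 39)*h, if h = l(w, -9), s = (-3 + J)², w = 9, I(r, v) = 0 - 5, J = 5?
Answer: -2725/2 ≈ -1362.5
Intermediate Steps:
I(r, v) = -5
E(W, u) = -¼ + W/8
s = 4 (s = (-3 + 5)² = 2² = 4)
l(y, R) = 25/2 (l(y, R) = 9 - (-¼ + (⅛)*(-5))*4 = 9 - (-¼ - 5/8)*4 = 9 - (-7)*4/8 = 9 - 1*(-7/2) = 9 + 7/2 = 25/2)
h = 25/2 ≈ 12.500
(-70 - 39)*h = (-70 - 39)*(25/2) = -109*25/2 = -2725/2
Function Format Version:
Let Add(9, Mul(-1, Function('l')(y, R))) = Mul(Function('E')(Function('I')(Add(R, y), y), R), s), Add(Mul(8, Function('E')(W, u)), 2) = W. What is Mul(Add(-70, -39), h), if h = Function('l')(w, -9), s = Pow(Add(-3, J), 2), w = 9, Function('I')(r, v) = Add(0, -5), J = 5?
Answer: Rational(-2725, 2) ≈ -1362.5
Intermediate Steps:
Function('I')(r, v) = -5
Function('E')(W, u) = Add(Rational(-1, 4), Mul(Rational(1, 8), W))
s = 4 (s = Pow(Add(-3, 5), 2) = Pow(2, 2) = 4)
Function('l')(y, R) = Rational(25, 2) (Function('l')(y, R) = Add(9, Mul(-1, Mul(Add(Rational(-1, 4), Mul(Rational(1, 8), -5)), 4))) = Add(9, Mul(-1, Mul(Add(Rational(-1, 4), Rational(-5, 8)), 4))) = Add(9, Mul(-1, Mul(Rational(-7, 8), 4))) = Add(9, Mul(-1, Rational(-7, 2))) = Add(9, Rational(7, 2)) = Rational(25, 2))
h = Rational(25, 2) ≈ 12.500
Mul(Add(-70, -39), h) = Mul(Add(-70, -39), Rational(25, 2)) = Mul(-109, Rational(25, 2)) = Rational(-2725, 2)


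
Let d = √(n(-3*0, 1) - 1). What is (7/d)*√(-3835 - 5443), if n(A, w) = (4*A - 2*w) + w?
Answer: 7*√4639 ≈ 476.77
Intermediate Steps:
n(A, w) = -w + 4*A (n(A, w) = (-2*w + 4*A) + w = -w + 4*A)
d = I*√2 (d = √((-1*1 + 4*(-3*0)) - 1) = √((-1 + 4*0) - 1) = √((-1 + 0) - 1) = √(-1 - 1) = √(-2) = I*√2 ≈ 1.4142*I)
(7/d)*√(-3835 - 5443) = (7/((I*√2)))*√(-3835 - 5443) = (7*(-I*√2/2))*√(-9278) = (-7*I*√2/2)*(I*√9278) = 7*√4639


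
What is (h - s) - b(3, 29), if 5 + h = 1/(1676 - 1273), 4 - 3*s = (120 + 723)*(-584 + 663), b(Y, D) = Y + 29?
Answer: 26792249/1209 ≈ 22161.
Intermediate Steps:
b(Y, D) = 29 + Y
s = -66593/3 (s = 4/3 - (120 + 723)*(-584 + 663)/3 = 4/3 - 281*79 = 4/3 - 1/3*66597 = 4/3 - 22199 = -66593/3 ≈ -22198.)
h = -2014/403 (h = -5 + 1/(1676 - 1273) = -5 + 1/403 = -2014/403 ≈ -4.9975)
(h - s) - b(3, 29) = (-2014/403 - 1*(-66593/3)) - (29 + 3) = (-2014/403 + 66593/3) - 1*32 = 26830937/1209 - 32 = 26792249/1209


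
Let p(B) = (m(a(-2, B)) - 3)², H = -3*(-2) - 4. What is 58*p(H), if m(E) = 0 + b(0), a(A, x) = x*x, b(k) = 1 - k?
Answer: 232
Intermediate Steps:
a(A, x) = x²
m(E) = 1 (m(E) = 0 + (1 - 1*0) = 0 + (1 + 0) = 0 + 1 = 1)
H = 2 (H = 6 - 4 = 2)
p(B) = 4 (p(B) = (1 - 3)² = (-2)² = 4)
58*p(H) = 58*4 = 232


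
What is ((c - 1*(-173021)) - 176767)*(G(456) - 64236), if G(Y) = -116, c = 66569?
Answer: -4042785696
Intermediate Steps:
((c - 1*(-173021)) - 176767)*(G(456) - 64236) = ((66569 - 1*(-173021)) - 176767)*(-116 - 64236) = ((66569 + 173021) - 176767)*(-64352) = (239590 - 176767)*(-64352) = 62823*(-64352) = -4042785696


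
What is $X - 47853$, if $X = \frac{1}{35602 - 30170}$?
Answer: $- \frac{259937495}{5432} \approx -47853.0$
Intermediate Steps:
$X = \frac{1}{5432} \approx 0.00018409$
$X - 47853 = \frac{1}{5432} - 47853 = - \frac{259937495}{5432}$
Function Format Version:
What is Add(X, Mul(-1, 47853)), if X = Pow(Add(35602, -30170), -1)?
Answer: Rational(-259937495, 5432) ≈ -47853.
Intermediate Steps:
X = Rational(1, 5432) (X = Pow(5432, -1) = Rational(1, 5432) ≈ 0.00018409)
Add(X, Mul(-1, 47853)) = Add(Rational(1, 5432), Mul(-1, 47853)) = Add(Rational(1, 5432), -47853) = Rational(-259937495, 5432)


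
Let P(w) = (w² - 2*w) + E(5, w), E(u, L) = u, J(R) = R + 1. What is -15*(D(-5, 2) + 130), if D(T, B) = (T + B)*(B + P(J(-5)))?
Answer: -555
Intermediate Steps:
J(R) = 1 + R
P(w) = 5 + w² - 2*w (P(w) = (w² - 2*w) + 5 = 5 + w² - 2*w)
D(T, B) = (29 + B)*(B + T) (D(T, B) = (T + B)*(B + (5 + (1 - 5)² - 2*(1 - 5))) = (B + T)*(B + (5 + (-4)² - 2*(-4))) = (B + T)*(B + (5 + 16 + 8)) = (B + T)*(B + 29) = (B + T)*(29 + B) = (29 + B)*(B + T))
-15*(D(-5, 2) + 130) = -15*((2² + 29*2 + 29*(-5) + 2*(-5)) + 130) = -15*((4 + 58 - 145 - 10) + 130) = -15*(-93 + 130) = -15*37 = -555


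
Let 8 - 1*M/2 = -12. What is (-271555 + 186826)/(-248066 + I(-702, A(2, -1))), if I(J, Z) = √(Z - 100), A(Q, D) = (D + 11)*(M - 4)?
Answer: 808399389/2366797696 + 84729*√65/30768370048 ≈ 0.34158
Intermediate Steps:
M = 40 (M = 16 - 2*(-12) = 16 + 24 = 40)
A(Q, D) = 396 + 36*D (A(Q, D) = (D + 11)*(40 - 4) = (11 + D)*36 = 396 + 36*D)
I(J, Z) = √(-100 + Z)
(-271555 + 186826)/(-248066 + I(-702, A(2, -1))) = (-271555 + 186826)/(-248066 + √(-100 + (396 + 36*(-1)))) = -84729/(-248066 + √(-100 + (396 - 36))) = -84729/(-248066 + √(-100 + 360)) = -84729/(-248066 + √260) = -84729/(-248066 + 2*√65)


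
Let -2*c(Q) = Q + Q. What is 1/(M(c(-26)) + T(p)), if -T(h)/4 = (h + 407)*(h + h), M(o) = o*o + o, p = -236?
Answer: 1/323550 ≈ 3.0907e-6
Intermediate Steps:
c(Q) = -Q (c(Q) = -(Q + Q)/2 = -Q)
M(o) = o + o² (M(o) = o² + o = o + o²)
T(h) = -8*h*(407 + h) (T(h) = -4*(h + 407)*(h + h) = -4*(407 + h)*2*h = -8*h*(407 + h))
1/(M(c(-26)) + T(p)) = 1/((-1*(-26))*(1 - 1*(-26)) - 8*(-236)*(407 - 236)) = 1/(26*(1 + 26) - 8*(-236)*171) = 1/(26*27 + 322848) = 1/(702 + 322848) = 1/323550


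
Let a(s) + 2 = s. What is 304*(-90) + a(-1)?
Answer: -27363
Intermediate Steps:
a(s) = -2 + s
304*(-90) + a(-1) = 304*(-90) + (-2 - 1) = -27360 - 3 = -27363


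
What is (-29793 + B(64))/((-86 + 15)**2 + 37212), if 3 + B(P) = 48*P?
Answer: -26724/42253 ≈ -0.63248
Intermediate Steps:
B(P) = -3 + 48*P
(-29793 + B(64))/((-86 + 15)**2 + 37212) = (-29793 + (-3 + 48*64))/((-86 + 15)**2 + 37212) = (-29793 + (-3 + 3072))/((-71)**2 + 37212) = (-29793 + 3069)/(5041 + 37212) = -26724/42253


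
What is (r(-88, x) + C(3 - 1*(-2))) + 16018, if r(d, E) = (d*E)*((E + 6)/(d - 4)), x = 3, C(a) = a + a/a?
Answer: 369146/23 ≈ 16050.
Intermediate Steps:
C(a) = 1 + a (C(a) = a + 1 = 1 + a)
r(d, E) = E*d*(6 + E)/(-4 + d) (r(d, E) = (E*d)*((6 + E)/(-4 + d)) = E*d*(6 + E)/(-4 + d))
(r(-88, x) + C(3 - 1*(-2))) + 16018 = (3*(-88)*(6 + 3)/(-4 - 88) + (1 + (3 - 1*(-2)))) + 16018 = (3*(-88)*9/(-92) + (1 + (3 + 2))) + 16018 = (3*(-88)*(-1/92)*9 + (1 + 5)) + 16018 = (594/23 + 6) + 16018 = 732/23 + 16018 = 369146/23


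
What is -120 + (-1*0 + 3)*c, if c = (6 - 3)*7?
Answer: -57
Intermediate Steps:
c = 21 (c = 3*7 = 21)
-120 + (-1*0 + 3)*c = -120 + (-1*0 + 3)*21 = -120 + (0 + 3)*21 = -120 + 3*21 = -120 + 63 = -57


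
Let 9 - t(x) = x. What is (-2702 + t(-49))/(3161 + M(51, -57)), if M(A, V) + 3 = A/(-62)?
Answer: -163928/195745 ≈ -0.83746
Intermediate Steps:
M(A, V) = -3 - A/62 (M(A, V) = -3 + A/(-62) = -3 + A*(-1/62) = -3 - A/62)
t(x) = 9 - x
(-2702 + t(-49))/(3161 + M(51, -57)) = (-2702 + (9 - 1*(-49)))/(3161 + (-3 - 1/62*51)) = (-2702 + (9 + 49))/(3161 + (-3 - 51/62)) = (-2702 + 58)/(3161 - 237/62) = -2644/195745/62 = -2644*62/195745 = -163928/195745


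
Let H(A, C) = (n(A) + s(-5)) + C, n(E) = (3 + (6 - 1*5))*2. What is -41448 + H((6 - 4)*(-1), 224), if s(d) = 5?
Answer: -41211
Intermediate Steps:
n(E) = 8 (n(E) = (3 + (6 - 5))*2 = (3 + 1)*2 = 4*2 = 8)
H(A, C) = 13 + C (H(A, C) = (8 + 5) + C = 13 + C)
-41448 + H((6 - 4)*(-1), 224) = -41448 + (13 + 224) = -41448 + 237 = -41211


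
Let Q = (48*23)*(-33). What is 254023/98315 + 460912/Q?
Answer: -321964262/31980465 ≈ -10.068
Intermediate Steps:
Q = -36432 (Q = 1104*(-33) = -36432)
254023/98315 + 460912/Q = 254023/98315 + 460912/(-36432) = 254023*(1/98315) + 460912*(-1/36432) = 36289/14045 - 28807/2277 = -321964262/31980465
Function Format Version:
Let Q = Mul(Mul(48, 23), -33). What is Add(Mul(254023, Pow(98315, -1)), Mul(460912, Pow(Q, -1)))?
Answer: Rational(-321964262, 31980465) ≈ -10.068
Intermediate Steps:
Q = -36432 (Q = Mul(1104, -33) = -36432)
Add(Mul(254023, Pow(98315, -1)), Mul(460912, Pow(Q, -1))) = Add(Mul(254023, Pow(98315, -1)), Mul(460912, Pow(-36432, -1))) = Add(Mul(254023, Rational(1, 98315)), Mul(460912, Rational(-1, 36432))) = Add(Rational(36289, 14045), Rational(-28807, 2277)) = Rational(-321964262, 31980465)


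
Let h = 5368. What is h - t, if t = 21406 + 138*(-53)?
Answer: -8724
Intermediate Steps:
t = 14092 (t = 21406 - 7314 = 14092)
h - t = 5368 - 1*14092 = 5368 - 14092 = -8724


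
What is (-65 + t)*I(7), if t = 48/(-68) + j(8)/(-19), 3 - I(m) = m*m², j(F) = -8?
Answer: 421740/19 ≈ 22197.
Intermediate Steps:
I(m) = 3 - m³ (I(m) = 3 - m*m² = 3 - m³)
t = -92/323 (t = 48/(-68) - 8/(-19) = 48*(-1/68) - 8*(-1/19) = -12/17 + 8/19 = -92/323 ≈ -0.28483)
(-65 + t)*I(7) = (-65 - 92/323)*(3 - 1*7³) = -21087*(3 - 1*343)/323 = -21087*(3 - 343)/323 = -21087/323*(-340) = 421740/19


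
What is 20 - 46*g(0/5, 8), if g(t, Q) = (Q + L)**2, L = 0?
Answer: -2924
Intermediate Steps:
g(t, Q) = Q**2 (g(t, Q) = (Q + 0)**2 = Q**2)
20 - 46*g(0/5, 8) = 20 - 46*8**2 = 20 - 46*64 = 20 - 2944 = -2924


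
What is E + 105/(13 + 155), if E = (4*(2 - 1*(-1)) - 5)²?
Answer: 397/8 ≈ 49.625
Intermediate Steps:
E = 49 (E = (4*(2 + 1) - 5)² = (4*3 - 5)² = (12 - 5)² = 7² = 49)
E + 105/(13 + 155) = 49 + 105/(13 + 155) = 49 + 105/168 = 49 + (1/168)*105 = 49 + 5/8 = 397/8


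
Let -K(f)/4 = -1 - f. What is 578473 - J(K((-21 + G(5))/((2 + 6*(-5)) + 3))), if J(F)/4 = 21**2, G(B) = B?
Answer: 576709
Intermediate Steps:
K(f) = 4 + 4*f (K(f) = -4*(-1 - f) = 4 + 4*f)
J(F) = 1764 (J(F) = 4*21**2 = 4*441 = 1764)
578473 - J(K((-21 + G(5))/((2 + 6*(-5)) + 3))) = 578473 - 1*1764 = 578473 - 1764 = 576709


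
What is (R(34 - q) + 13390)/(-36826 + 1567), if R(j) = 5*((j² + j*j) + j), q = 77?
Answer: -10555/11753 ≈ -0.89807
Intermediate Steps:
R(j) = 5*j + 10*j² (R(j) = 5*((j² + j²) + j) = 5*(2*j² + j) = 5*(j + 2*j²) = 5*j + 10*j²)
(R(34 - q) + 13390)/(-36826 + 1567) = (5*(34 - 1*77)*(1 + 2*(34 - 1*77)) + 13390)/(-36826 + 1567) = (5*(34 - 77)*(1 + 2*(34 - 77)) + 13390)/(-35259) = (5*(-43)*(1 + 2*(-43)) + 13390)*(-1/35259) = (5*(-43)*(1 - 86) + 13390)*(-1/35259) = (5*(-43)*(-85) + 13390)*(-1/35259) = (18275 + 13390)*(-1/35259) = 31665*(-1/35259) = -10555/11753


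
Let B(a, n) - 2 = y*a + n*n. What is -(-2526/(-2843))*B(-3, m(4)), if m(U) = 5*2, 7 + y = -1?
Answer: -318276/2843 ≈ -111.95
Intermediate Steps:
y = -8 (y = -7 - 1 = -8)
m(U) = 10
B(a, n) = 2 + n² - 8*a (B(a, n) = 2 + (-8*a + n*n) = 2 + (-8*a + n²) = 2 + (n² - 8*a) = 2 + n² - 8*a)
-(-2526/(-2843))*B(-3, m(4)) = -(-2526/(-2843))*(2 + 10² - 8*(-3)) = -(-2526*(-1/2843))*(2 + 100 + 24) = -2526*126/2843 = -1*318276/2843 = -318276/2843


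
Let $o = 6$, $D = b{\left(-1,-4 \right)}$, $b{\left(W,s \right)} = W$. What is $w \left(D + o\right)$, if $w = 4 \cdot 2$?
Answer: $40$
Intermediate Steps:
$w = 8$
$D = -1$
$w \left(D + o\right) = 8 \left(-1 + 6\right) = 8 \cdot 5 = 40$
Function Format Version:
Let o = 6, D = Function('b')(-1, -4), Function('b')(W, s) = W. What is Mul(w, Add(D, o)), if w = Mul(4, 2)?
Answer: 40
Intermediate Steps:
w = 8
D = -1
Mul(w, Add(D, o)) = Mul(8, Add(-1, 6)) = Mul(8, 5) = 40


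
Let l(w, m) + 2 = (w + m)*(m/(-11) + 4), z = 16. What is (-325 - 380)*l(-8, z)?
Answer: -142410/11 ≈ -12946.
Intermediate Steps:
l(w, m) = -2 + (4 - m/11)*(m + w) (l(w, m) = -2 + (w + m)*(m/(-11) + 4) = -2 + (m + w)*(m*(-1/11) + 4) = -2 + (m + w)*(-m/11 + 4) = -2 + (m + w)*(4 - m/11) = -2 + (4 - m/11)*(m + w))
(-325 - 380)*l(-8, z) = (-325 - 380)*(-2 + 4*16 + 4*(-8) - 1/11*16² - 1/11*16*(-8)) = -705*(-2 + 64 - 32 - 1/11*256 + 128/11) = -705*(-2 + 64 - 32 - 256/11 + 128/11) = -705*202/11 = -142410/11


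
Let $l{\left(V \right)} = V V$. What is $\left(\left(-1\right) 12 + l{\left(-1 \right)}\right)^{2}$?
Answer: $121$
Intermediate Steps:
$l{\left(V \right)} = V^{2}$
$\left(\left(-1\right) 12 + l{\left(-1 \right)}\right)^{2} = \left(\left(-1\right) 12 + \left(-1\right)^{2}\right)^{2} = \left(-12 + 1\right)^{2} = \left(-11\right)^{2} = 121$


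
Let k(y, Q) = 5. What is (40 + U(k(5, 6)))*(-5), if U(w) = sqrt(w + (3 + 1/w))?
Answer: -200 - sqrt(205) ≈ -214.32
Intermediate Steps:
U(w) = sqrt(3 + w + 1/w) (U(w) = sqrt(w + (3 + 1/w)) = sqrt(3 + w + 1/w))
(40 + U(k(5, 6)))*(-5) = (40 + sqrt(3 + 5 + 1/5))*(-5) = (40 + sqrt(41/5))*(-5) = (40 + sqrt(205)/5)*(-5) = -200 - sqrt(205)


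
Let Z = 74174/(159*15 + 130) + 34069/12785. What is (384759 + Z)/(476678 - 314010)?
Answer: 247453613857/104609432114 ≈ 2.3655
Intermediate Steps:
Z = 41359925/1286171 (Z = 74174/(2385 + 130) + 34069*(1/12785) = 74174/2515 + 34069/12785 = 41359925/1286171 ≈ 32.157)
(384759 + Z)/(476678 - 314010) = (384759 + 41359925/1286171)/(476678 - 314010) = (494907227714/1286171)/162668 = (494907227714/1286171)*(1/162668) = 247453613857/104609432114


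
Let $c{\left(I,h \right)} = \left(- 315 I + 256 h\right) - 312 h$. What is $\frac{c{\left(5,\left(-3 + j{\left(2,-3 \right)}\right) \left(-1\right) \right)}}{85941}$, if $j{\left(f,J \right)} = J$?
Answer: $- \frac{637}{28647} \approx -0.022236$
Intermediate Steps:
$c{\left(I,h \right)} = - 315 I - 56 h$
$\frac{c{\left(5,\left(-3 + j{\left(2,-3 \right)}\right) \left(-1\right) \right)}}{85941} = \frac{\left(-315\right) 5 - 56 \left(-3 - 3\right) \left(-1\right)}{85941} = \left(-1575 - 56 \left(\left(-6\right) \left(-1\right)\right)\right) \frac{1}{85941} = \left(-1575 - 336\right) \frac{1}{85941} = \left(-1911\right) \frac{1}{85941} = - \frac{637}{28647}$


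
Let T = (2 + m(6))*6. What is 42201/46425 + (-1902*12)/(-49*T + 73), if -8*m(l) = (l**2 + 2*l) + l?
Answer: -665059887/45481025 ≈ -14.623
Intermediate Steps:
m(l) = -3*l/8 - l**2/8 (m(l) = -((l**2 + 2*l) + l)/8 = -(l**2 + 3*l)/8 = -3*l/8 - l**2/8)
T = -57/2 (T = (2 - 1/8*6*(3 + 6))*6 = (2 - 1/8*6*9)*6 = (2 - 27/4)*6 = -19/4*6 = -57/2 ≈ -28.500)
42201/46425 + (-1902*12)/(-49*T + 73) = 42201/46425 + (-1902*12)/(-49*(-57/2) + 73) = 42201*(1/46425) - 22824/(2793/2 + 73) = 14067/15475 - 22824/2939/2 = 14067/15475 - 22824*2/2939 = 14067/15475 - 45648/2939 = -665059887/45481025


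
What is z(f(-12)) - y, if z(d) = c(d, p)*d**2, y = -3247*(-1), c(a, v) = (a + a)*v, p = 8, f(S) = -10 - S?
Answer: -3119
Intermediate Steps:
c(a, v) = 2*a*v (c(a, v) = (2*a)*v = 2*a*v)
y = 3247
z(d) = 16*d**3 (z(d) = (2*d*8)*d**2 = (16*d)*d**2 = 16*d**3)
z(f(-12)) - y = 16*(-10 - 1*(-12))**3 - 1*3247 = 16*(-10 + 12)**3 - 3247 = 16*2**3 - 3247 = 16*8 - 3247 = 128 - 3247 = -3119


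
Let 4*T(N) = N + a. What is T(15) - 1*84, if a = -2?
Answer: -323/4 ≈ -80.750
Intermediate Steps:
T(N) = -1/2 + N/4 (T(N) = (N - 2)/4 = (-2 + N)/4 = -1/2 + N/4)
T(15) - 1*84 = (-1/2 + (1/4)*15) - 1*84 = (-1/2 + 15/4) - 84 = 13/4 - 84 = -323/4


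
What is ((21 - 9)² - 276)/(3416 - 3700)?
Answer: 33/71 ≈ 0.46479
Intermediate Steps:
((21 - 9)² - 276)/(3416 - 3700) = (12² - 276)/(-284) = (144 - 276)*(-1/284) = -132*(-1/284) = 33/71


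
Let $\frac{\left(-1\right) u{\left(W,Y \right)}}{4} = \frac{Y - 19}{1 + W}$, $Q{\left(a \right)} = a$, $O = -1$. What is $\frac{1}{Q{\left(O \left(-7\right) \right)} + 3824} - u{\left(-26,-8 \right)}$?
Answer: $\frac{413773}{95775} \approx 4.3203$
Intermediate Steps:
$u{\left(W,Y \right)} = - \frac{4 \left(-19 + Y\right)}{1 + W}$ ($u{\left(W,Y \right)} = - 4 \frac{Y - 19}{1 + W} = - 4 \frac{-19 + Y}{1 + W} = - \frac{4 \left(-19 + Y\right)}{1 + W}$)
$\frac{1}{Q{\left(O \left(-7\right) \right)} + 3824} - u{\left(-26,-8 \right)} = \frac{1}{\left(-1\right) \left(-7\right) + 3824} - \frac{4 \left(19 - -8\right)}{1 - 26} = \frac{1}{7 + 3824} - \frac{4 \left(19 + 8\right)}{-25} = \frac{1}{3831} - 4 \left(- \frac{1}{25}\right) 27 = \frac{1}{3831} - - \frac{108}{25} = \frac{1}{3831} + \frac{108}{25} = \frac{413773}{95775}$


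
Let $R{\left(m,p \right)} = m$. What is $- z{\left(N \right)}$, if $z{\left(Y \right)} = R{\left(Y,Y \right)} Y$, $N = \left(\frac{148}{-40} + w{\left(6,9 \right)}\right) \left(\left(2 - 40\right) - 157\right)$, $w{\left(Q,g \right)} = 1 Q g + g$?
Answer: $- \frac{534858129}{4} \approx -1.3371 \cdot 10^{8}$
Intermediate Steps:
$w{\left(Q,g \right)} = g + Q g$ ($w{\left(Q,g \right)} = Q g + g = g + Q g$)
$N = - \frac{23127}{2}$ ($N = \left(\frac{148}{-40} + 9 \left(1 + 6\right)\right) \left(\left(2 - 40\right) - 157\right) = \left(148 \left(- \frac{1}{40}\right) + 9 \cdot 7\right) \left(\left(2 - 40\right) - 157\right) = \left(- \frac{37}{10} + 63\right) \left(-38 - 157\right) = \frac{593}{10} \left(-195\right) = - \frac{23127}{2} \approx -11564.0$)
$z{\left(Y \right)} = Y^{2}$ ($z{\left(Y \right)} = Y Y = Y^{2}$)
$- z{\left(N \right)} = - \left(- \frac{23127}{2}\right)^{2} = \left(-1\right) \frac{534858129}{4} = - \frac{534858129}{4}$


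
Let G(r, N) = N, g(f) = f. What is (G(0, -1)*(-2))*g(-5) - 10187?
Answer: -10197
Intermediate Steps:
(G(0, -1)*(-2))*g(-5) - 10187 = -1*(-2)*(-5) - 10187 = 2*(-5) - 10187 = -10 - 10187 = -10197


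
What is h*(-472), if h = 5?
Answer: -2360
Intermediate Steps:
h*(-472) = 5*(-472) = -2360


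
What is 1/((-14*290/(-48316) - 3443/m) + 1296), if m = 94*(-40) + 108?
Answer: 4010228/5201373195 ≈ 0.00077099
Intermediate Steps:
m = -3652 (m = -3760 + 108 = -3652)
1/((-14*290/(-48316) - 3443/m) + 1296) = 1/((-14*290/(-48316) - 3443/(-3652)) + 1296) = 1/((-4060*(-1/48316) - 3443*(-1/3652)) + 1296) = 1/((1015/12079 + 313/332) + 1296) = 1/(4117707/4010228 + 1296) = 1/(5201373195/4010228) = 4010228/5201373195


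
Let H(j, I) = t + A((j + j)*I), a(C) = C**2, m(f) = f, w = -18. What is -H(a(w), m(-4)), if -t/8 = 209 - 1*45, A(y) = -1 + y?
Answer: 3905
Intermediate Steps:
t = -1312 (t = -8*(209 - 1*45) = -8*(209 - 45) = -8*164 = -1312)
H(j, I) = -1313 + 2*I*j (H(j, I) = -1312 + (-1 + (j + j)*I) = -1312 + (-1 + (2*j)*I) = -1312 + (-1 + 2*I*j) = -1313 + 2*I*j)
-H(a(w), m(-4)) = -(-1313 + 2*(-4)*(-18)**2) = -(-1313 + 2*(-4)*324) = -(-1313 - 2592) = -1*(-3905) = 3905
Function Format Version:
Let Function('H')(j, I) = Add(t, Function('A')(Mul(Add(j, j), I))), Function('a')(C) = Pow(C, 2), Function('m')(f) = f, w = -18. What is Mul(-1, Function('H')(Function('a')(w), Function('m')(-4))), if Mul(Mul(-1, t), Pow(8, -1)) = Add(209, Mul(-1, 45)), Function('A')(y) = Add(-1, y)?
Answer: 3905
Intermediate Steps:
t = -1312 (t = Mul(-8, Add(209, Mul(-1, 45))) = Mul(-8, Add(209, -45)) = Mul(-8, 164) = -1312)
Function('H')(j, I) = Add(-1313, Mul(2, I, j)) (Function('H')(j, I) = Add(-1312, Add(-1, Mul(Add(j, j), I))) = Add(-1312, Add(-1, Mul(Mul(2, j), I))) = Add(-1312, Add(-1, Mul(2, I, j))) = Add(-1313, Mul(2, I, j)))
Mul(-1, Function('H')(Function('a')(w), Function('m')(-4))) = Mul(-1, Add(-1313, Mul(2, -4, Pow(-18, 2)))) = Mul(-1, Add(-1313, Mul(2, -4, 324))) = Mul(-1, Add(-1313, -2592)) = Mul(-1, -3905) = 3905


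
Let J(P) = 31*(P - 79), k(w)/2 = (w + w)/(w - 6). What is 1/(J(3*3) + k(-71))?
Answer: -77/166806 ≈ -0.00046161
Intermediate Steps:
k(w) = 4*w/(-6 + w) (k(w) = 2*((w + w)/(w - 6)) = 2*((2*w)/(-6 + w)) = 2*(2*w/(-6 + w)) = 4*w/(-6 + w))
J(P) = -2449 + 31*P (J(P) = 31*(-79 + P) = -2449 + 31*P)
1/(J(3*3) + k(-71)) = 1/((-2449 + 31*(3*3)) + 4*(-71)/(-6 - 71)) = 1/((-2449 + 31*9) + 4*(-71)/(-77)) = 1/((-2449 + 279) + 4*(-71)*(-1/77)) = 1/(-2170 + 284/77) = 1/(-166806/77) = -77/166806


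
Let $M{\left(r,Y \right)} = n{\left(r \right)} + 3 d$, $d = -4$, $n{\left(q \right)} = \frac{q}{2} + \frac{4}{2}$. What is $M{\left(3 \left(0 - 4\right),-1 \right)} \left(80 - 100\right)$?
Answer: $320$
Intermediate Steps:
$n{\left(q \right)} = 2 + \frac{q}{2}$ ($n{\left(q \right)} = q \frac{1}{2} + 4 \cdot \frac{1}{2} = \frac{q}{2} + 2 = 2 + \frac{q}{2}$)
$M{\left(r,Y \right)} = -10 + \frac{r}{2}$ ($M{\left(r,Y \right)} = \left(2 + \frac{r}{2}\right) + 3 \left(-4\right) = \left(2 + \frac{r}{2}\right) - 12 = -10 + \frac{r}{2}$)
$M{\left(3 \left(0 - 4\right),-1 \right)} \left(80 - 100\right) = \left(-10 + \frac{3 \left(0 - 4\right)}{2}\right) \left(80 - 100\right) = \left(-10 + \frac{3 \left(-4\right)}{2}\right) \left(-20\right) = \left(-10 + \frac{1}{2} \left(-12\right)\right) \left(-20\right) = \left(-10 - 6\right) \left(-20\right) = \left(-16\right) \left(-20\right) = 320$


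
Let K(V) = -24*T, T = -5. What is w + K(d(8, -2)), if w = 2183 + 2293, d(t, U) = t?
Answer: 4596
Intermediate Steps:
w = 4476
K(V) = 120 (K(V) = -24*(-5) = 120)
w + K(d(8, -2)) = 4476 + 120 = 4596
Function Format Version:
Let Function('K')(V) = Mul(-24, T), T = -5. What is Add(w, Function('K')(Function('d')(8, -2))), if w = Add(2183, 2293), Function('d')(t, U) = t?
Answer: 4596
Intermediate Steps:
w = 4476
Function('K')(V) = 120 (Function('K')(V) = Mul(-24, -5) = 120)
Add(w, Function('K')(Function('d')(8, -2))) = Add(4476, 120) = 4596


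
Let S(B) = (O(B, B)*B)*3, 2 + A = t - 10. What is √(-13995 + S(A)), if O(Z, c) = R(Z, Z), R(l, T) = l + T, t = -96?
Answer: 3*√6221 ≈ 236.62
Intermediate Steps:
A = -108 (A = -2 + (-96 - 10) = -2 - 106 = -108)
R(l, T) = T + l
O(Z, c) = 2*Z (O(Z, c) = Z + Z = 2*Z)
S(B) = 6*B² (S(B) = ((2*B)*B)*3 = (2*B²)*3 = 6*B²)
√(-13995 + S(A)) = √(-13995 + 6*(-108)²) = √(-13995 + 6*11664) = √(-13995 + 69984) = √55989 = 3*√6221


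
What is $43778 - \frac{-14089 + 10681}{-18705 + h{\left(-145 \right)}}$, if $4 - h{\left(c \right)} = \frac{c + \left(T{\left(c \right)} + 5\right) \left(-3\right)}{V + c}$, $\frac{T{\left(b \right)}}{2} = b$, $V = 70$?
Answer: $\frac{12274118074}{280373} \approx 43778.0$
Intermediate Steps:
$T{\left(b \right)} = 2 b$
$h{\left(c \right)} = 4 - \frac{-15 - 5 c}{70 + c}$ ($h{\left(c \right)} = 4 - \frac{c + \left(2 c + 5\right) \left(-3\right)}{70 + c} = 4 - \frac{c + \left(5 + 2 c\right) \left(-3\right)}{70 + c} = 4 - \frac{c - \left(15 + 6 c\right)}{70 + c} = 4 - \frac{-15 - 5 c}{70 + c}$)
$43778 - \frac{-14089 + 10681}{-18705 + h{\left(-145 \right)}} = 43778 - \frac{-14089 + 10681}{-18705 + \frac{295 + 9 \left(-145\right)}{70 - 145}} = 43778 - - \frac{3408}{-18705 + \frac{295 - 1305}{-75}} = 43778 - - \frac{3408}{-18705 - - \frac{202}{15}} = 43778 - - \frac{3408}{-18705 + \frac{202}{15}} = 43778 - - \frac{3408}{- \frac{280373}{15}} = 43778 - \left(-3408\right) \left(- \frac{15}{280373}\right) = 43778 - \frac{51120}{280373} = \frac{12274118074}{280373}$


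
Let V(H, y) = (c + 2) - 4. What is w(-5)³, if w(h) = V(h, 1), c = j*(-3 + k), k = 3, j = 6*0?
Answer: -8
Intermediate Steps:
j = 0
c = 0 (c = 0*(-3 + 3) = 0*0 = 0)
V(H, y) = -2 (V(H, y) = (0 + 2) - 4 = 2 - 4 = -2)
w(h) = -2
w(-5)³ = (-2)³ = -8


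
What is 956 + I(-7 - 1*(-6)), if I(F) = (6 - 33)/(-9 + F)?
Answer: 9587/10 ≈ 958.70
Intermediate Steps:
I(F) = -27/(-9 + F)
956 + I(-7 - 1*(-6)) = 956 - 27/(-9 + (-7 - 1*(-6))) = 956 - 27/(-9 + (-7 + 6)) = 956 - 27/(-9 - 1) = 956 - 27/(-10) = 956 - 27*(-1/10) = 956 + 27/10 = 9587/10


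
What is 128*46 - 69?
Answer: 5819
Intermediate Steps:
128*46 - 69 = 5888 - 69 = 5819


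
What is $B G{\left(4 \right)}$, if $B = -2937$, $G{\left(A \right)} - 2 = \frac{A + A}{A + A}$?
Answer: $-8811$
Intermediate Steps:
$G{\left(A \right)} = 3$ ($G{\left(A \right)} = 2 + \frac{A + A}{A + A} = 2 + \frac{2 A}{2 A} = 2 + 2 A \frac{1}{2 A} = 2 + 1 = 3$)
$B G{\left(4 \right)} = \left(-2937\right) 3 = -8811$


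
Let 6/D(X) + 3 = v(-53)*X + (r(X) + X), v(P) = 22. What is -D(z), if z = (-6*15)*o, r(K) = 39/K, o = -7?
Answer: -1260/3042283 ≈ -0.00041416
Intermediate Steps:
z = 630 (z = -6*15*(-7) = -90*(-7) = 630)
D(X) = 6/(-3 + 23*X + 39/X) (D(X) = 6/(-3 + (22*X + (39/X + X))) = 6/(-3 + (22*X + (X + 39/X))) = 6/(-3 + (23*X + 39/X)) = 6/(-3 + 23*X + 39/X))
-D(z) = -6*630/(39 + 630*(-3 + 23*630)) = -6*630/(39 + 630*(-3 + 14490)) = -6*630/(39 + 630*14487) = -6*630/(39 + 9126810) = -6*630/9126849 = -1*1260/3042283 = -1260/3042283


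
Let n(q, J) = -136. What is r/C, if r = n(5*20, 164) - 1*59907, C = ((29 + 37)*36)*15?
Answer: -60043/35640 ≈ -1.6847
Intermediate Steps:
C = 35640 (C = (66*36)*15 = 2376*15 = 35640)
r = -60043 (r = -136 - 1*59907 = -136 - 59907 = -60043)
r/C = -60043/35640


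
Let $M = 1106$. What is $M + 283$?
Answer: $1389$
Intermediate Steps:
$M + 283 = 1106 + 283 = 1389$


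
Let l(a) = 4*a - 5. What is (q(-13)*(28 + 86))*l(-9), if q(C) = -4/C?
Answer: -18696/13 ≈ -1438.2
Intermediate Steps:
l(a) = -5 + 4*a
(q(-13)*(28 + 86))*l(-9) = ((-4/(-13))*(28 + 86))*(-5 + 4*(-9)) = (-4*(-1/13)*114)*(-5 - 36) = ((4/13)*114)*(-41) = (456/13)*(-41) = -18696/13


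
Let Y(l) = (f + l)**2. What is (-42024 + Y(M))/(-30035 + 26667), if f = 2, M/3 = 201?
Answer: -324001/3368 ≈ -96.200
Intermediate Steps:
M = 603 (M = 3*201 = 603)
Y(l) = (2 + l)**2
(-42024 + Y(M))/(-30035 + 26667) = (-42024 + (2 + 603)**2)/(-30035 + 26667) = (-42024 + 605**2)/(-3368) = (-42024 + 366025)*(-1/3368) = 324001*(-1/3368) = -324001/3368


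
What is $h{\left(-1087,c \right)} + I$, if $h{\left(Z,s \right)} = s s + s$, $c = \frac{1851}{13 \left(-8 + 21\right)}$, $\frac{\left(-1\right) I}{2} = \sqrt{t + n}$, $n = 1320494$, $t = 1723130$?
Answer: $\frac{3739020}{28561} - 4 \sqrt{760906} \approx -3358.3$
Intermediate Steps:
$I = - 4 \sqrt{760906}$ ($I = - 2 \sqrt{1723130 + 1320494} = - 2 \sqrt{3043624} = - 2 \cdot 2 \sqrt{760906} = - 4 \sqrt{760906} \approx -3489.2$)
$c = \frac{1851}{169}$ ($c = \frac{1851}{13 \cdot 13} = \frac{1851}{169} \approx 10.953$)
$h{\left(Z,s \right)} = s + s^{2}$ ($h{\left(Z,s \right)} = s^{2} + s = s + s^{2}$)
$h{\left(-1087,c \right)} + I = \frac{1851 \left(1 + \frac{1851}{169}\right)}{169} - 4 \sqrt{760906} = \frac{1851}{169} \cdot \frac{2020}{169} - 4 \sqrt{760906} = \frac{3739020}{28561} - 4 \sqrt{760906}$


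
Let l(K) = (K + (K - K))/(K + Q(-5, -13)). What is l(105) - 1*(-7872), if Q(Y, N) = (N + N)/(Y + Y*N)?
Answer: 24697614/3137 ≈ 7873.0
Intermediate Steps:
Q(Y, N) = 2*N/(Y + N*Y) (Q(Y, N) = (2*N)/(Y + N*Y) = 2*N/(Y + N*Y))
l(K) = K/(-13/30 + K) (l(K) = (K + (K - K))/(K + 2*(-13)/(-5*(1 - 13))) = (K + 0)/(K + 2*(-13)*(-⅕)/(-12)) = K/(K + 2*(-13)*(-⅕)*(-1/12)) = K/(K - 13/30) = K/(-13/30 + K))
l(105) - 1*(-7872) = 30*105/(-13 + 30*105) - 1*(-7872) = 30*105/(-13 + 3150) + 7872 = 30*105/3137 + 7872 = 30*105*(1/3137) + 7872 = 3150/3137 + 7872 = 24697614/3137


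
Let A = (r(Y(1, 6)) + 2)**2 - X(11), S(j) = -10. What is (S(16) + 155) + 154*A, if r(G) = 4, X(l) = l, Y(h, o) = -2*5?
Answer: 3995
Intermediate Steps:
Y(h, o) = -10
A = 25 (A = (4 + 2)**2 - 1*11 = 6**2 - 11 = 36 - 11 = 25)
(S(16) + 155) + 154*A = (-10 + 155) + 154*25 = 145 + 3850 = 3995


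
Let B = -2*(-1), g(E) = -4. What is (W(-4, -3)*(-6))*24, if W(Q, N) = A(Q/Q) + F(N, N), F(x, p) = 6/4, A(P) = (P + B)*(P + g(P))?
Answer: 1080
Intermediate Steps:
B = 2
A(P) = (-4 + P)*(2 + P) (A(P) = (P + 2)*(P - 4) = (2 + P)*(-4 + P) = (-4 + P)*(2 + P))
F(x, p) = 3/2 (F(x, p) = 6*(1/4) = 3/2)
W(Q, N) = -15/2 (W(Q, N) = (-8 + (Q/Q)**2 - 2*Q/Q) + 3/2 = (-8 + 1**2 - 2*1) + 3/2 = (-8 + 1 - 2) + 3/2 = -9 + 3/2 = -15/2)
(W(-4, -3)*(-6))*24 = -15/2*(-6)*24 = 45*24 = 1080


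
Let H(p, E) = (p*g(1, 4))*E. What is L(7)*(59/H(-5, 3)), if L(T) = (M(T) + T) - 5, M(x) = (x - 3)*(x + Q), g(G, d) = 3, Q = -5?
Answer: -118/9 ≈ -13.111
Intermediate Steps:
M(x) = (-5 + x)*(-3 + x) (M(x) = (x - 3)*(x - 5) = (-3 + x)*(-5 + x) = (-5 + x)*(-3 + x))
L(T) = 10 + T² - 7*T (L(T) = ((15 + T² - 8*T) + T) - 5 = (15 + T² - 7*T) - 5 = 10 + T² - 7*T)
H(p, E) = 3*E*p (H(p, E) = (p*3)*E = (3*p)*E = 3*E*p)
L(7)*(59/H(-5, 3)) = (10 + 7² - 7*7)*(59/((3*3*(-5)))) = (10 + 49 - 49)*(59/(-45)) = 10*(59*(-1/45)) = 10*(-59/45) = -118/9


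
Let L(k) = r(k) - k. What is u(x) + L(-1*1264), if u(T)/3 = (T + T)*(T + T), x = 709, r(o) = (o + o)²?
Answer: 12424220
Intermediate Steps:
r(o) = 4*o² (r(o) = (2*o)² = 4*o²)
L(k) = -k + 4*k² (L(k) = 4*k² - k = -k + 4*k²)
u(T) = 12*T² (u(T) = 3*((T + T)*(T + T)) = 3*((2*T)*(2*T)) = 3*(4*T²) = 12*T²)
u(x) + L(-1*1264) = 12*709² + (-1*1264)*(-1 + 4*(-1*1264)) = 12*502681 - 1264*(-1 + 4*(-1264)) = 6032172 - 1264*(-1 - 5056) = 6032172 - 1264*(-5057) = 6032172 + 6392048 = 12424220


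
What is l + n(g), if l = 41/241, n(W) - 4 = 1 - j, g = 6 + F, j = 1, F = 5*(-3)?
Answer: 1005/241 ≈ 4.1701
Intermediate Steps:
F = -15
g = -9 (g = 6 - 15 = -9)
n(W) = 4 (n(W) = 4 + (1 - 1*1) = 4 + (1 - 1) = 4 + 0 = 4)
l = 41/241 (l = 41*(1/241) = 41/241 ≈ 0.17012)
l + n(g) = 41/241 + 4 = 1005/241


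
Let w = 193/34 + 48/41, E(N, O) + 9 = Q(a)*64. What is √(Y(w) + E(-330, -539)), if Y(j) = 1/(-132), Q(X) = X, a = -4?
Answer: I*√1154373/66 ≈ 16.279*I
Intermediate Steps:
E(N, O) = -265 (E(N, O) = -9 - 4*64 = -9 - 256 = -265)
w = 9545/1394 (w = 193*(1/34) + 48*(1/41) = 193/34 + 48/41 = 9545/1394 ≈ 6.8472)
Y(j) = -1/132
√(Y(w) + E(-330, -539)) = √(-1/132 - 265) = √(-34981/132) = I*√1154373/66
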